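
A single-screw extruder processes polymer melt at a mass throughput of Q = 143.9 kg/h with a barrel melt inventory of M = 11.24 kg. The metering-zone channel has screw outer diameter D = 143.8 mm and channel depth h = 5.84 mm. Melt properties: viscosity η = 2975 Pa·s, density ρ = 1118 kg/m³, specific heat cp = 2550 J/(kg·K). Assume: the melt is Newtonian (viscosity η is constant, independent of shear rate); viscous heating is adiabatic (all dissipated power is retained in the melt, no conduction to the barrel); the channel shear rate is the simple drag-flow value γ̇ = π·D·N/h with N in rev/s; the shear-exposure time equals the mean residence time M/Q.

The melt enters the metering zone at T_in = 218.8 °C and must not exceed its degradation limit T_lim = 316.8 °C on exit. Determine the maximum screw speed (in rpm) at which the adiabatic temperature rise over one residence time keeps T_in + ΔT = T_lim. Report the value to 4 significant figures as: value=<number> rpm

Q_s = Q / 3600 = 143.9 / 3600 = 0.0399722 kg/s
t_res = M / Q_s = 11.24 / 0.0399722 = 281.195 s
D = 143.8 mm = 0.1438 m;  h = 5.84 mm = 0.00584 m
ΔT_a = T_lim − T_in = 316.8 °C − 218.8 °C = 98 K
γ̇_max² = ΔT_a·ρ·cp/(η·t_res) = 98·1118·2550/(2975·281.195) = 333.974 s⁻²
Take the square root: γ̇_max = √(333.974) = 18.275 s⁻¹
Solve γ̇ = πDN/h for N: N_max = γ̇_max·h/(π·D) = 18.275 × 0.00584 / (π × 0.1438) = 0.236244 rev/s = 14.1746 rpm

value=14.17 rpm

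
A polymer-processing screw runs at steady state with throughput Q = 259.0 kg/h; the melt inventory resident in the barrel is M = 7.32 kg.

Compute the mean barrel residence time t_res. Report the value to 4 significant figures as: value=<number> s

Convert throughput: Q = 259.0 kg/h = 259.0/3600 = 0.0719444 kg/s
t_res = M / Q_s = 7.32 ÷ 0.0719444 = 101.745 s

value=101.7 s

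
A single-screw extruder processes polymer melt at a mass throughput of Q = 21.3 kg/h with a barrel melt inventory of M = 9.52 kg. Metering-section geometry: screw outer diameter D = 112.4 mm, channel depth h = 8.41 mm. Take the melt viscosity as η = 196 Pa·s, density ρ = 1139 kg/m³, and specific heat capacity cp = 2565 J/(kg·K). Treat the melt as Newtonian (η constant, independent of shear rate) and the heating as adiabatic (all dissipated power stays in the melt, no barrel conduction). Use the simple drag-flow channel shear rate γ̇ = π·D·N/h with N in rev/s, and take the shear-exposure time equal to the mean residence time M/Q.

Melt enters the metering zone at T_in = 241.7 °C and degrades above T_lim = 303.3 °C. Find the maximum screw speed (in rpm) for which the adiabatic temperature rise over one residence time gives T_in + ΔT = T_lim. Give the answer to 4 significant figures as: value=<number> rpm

Throughput in SI: Q_s = 21.3 kg/h ÷ 3600 s/h = 0.00591667 kg/s
t_res = M / Q_s = 9.52 / 0.00591667 = 1609.01 s
Convert to metres: D = 0.1124 m, h = 0.00841 m
ΔT_a = T_lim − T_in = 303.3 − 241.7 = 61.6 K
γ̇_max² = ΔT_a·ρ·cp/(η·t_res) = 61.6·1139·2565/(196·1609.01) = 570.658 s⁻²
Take the square root: γ̇_max = √(570.658) = 23.8884 s⁻¹
N_max = γ̇_max h / (πD) = 23.8884·0.00841/(π·0.1124) = 0.568942 rev/s → ×60 = 34.1365 rpm

value=34.14 rpm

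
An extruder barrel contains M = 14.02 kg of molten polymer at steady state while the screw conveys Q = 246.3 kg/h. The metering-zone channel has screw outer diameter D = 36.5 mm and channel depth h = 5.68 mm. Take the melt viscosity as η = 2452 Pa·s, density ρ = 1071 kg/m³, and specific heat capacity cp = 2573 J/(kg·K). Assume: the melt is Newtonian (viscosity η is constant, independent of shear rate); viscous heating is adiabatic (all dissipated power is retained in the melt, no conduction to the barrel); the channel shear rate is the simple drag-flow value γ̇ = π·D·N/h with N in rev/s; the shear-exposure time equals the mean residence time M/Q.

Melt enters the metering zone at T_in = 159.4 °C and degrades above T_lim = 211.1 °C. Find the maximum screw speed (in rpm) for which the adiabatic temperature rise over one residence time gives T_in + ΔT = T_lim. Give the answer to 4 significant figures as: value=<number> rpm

Convert throughput: Q = 246.3 kg/h = 246.3/3600 = 0.0684167 kg/s
Mean residence time: t_res = M/Q_s = 14.02 kg / 0.0684167 kg/s = 204.921 s
D = 36.5 mm = 0.0365 m;  h = 5.68 mm = 0.00568 m
ΔT_a = T_lim − T_in = 211.1 − 159.4 = 51.7 K
Invert ΔT = ηγ̇²t_res/(ρcp) for γ̇: γ̇_max² = ΔT_a ρ cp / (η t_res) = 51.7·1071·2573 / (2452·204.921) = 283.539 s⁻²
Take the square root: γ̇_max = √(283.539) = 16.8386 s⁻¹
Solve γ̇ = πDN/h for N: N_max = γ̇_max·h/(π·D) = 16.8386 × 0.00568 / (π × 0.0365) = 0.834089 rev/s = 50.0453 rpm

value=50.05 rpm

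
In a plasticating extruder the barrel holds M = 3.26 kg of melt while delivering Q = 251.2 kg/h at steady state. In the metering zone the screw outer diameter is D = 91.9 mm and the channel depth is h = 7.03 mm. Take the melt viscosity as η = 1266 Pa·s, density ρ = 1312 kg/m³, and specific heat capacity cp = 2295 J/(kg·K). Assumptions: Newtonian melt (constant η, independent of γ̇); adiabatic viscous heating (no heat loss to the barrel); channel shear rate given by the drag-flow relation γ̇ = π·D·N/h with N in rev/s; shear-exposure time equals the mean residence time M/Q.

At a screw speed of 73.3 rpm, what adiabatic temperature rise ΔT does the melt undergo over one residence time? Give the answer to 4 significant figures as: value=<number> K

value=49.45 K

Throughput in SI: Q_s = 251.2 kg/h ÷ 3600 s/h = 0.0697778 kg/s
t_res = M / Q_s = 3.26 ÷ 0.0697778 = 46.7197 s
Convert to SI: D = 0.0919 m, h = 0.00703 m, N = 73.3/60 = 1.22167 rev/s
γ̇ = π D N / h = (π)(0.0919)(1.22167) / 0.00703 = 50.1722 s⁻¹
Adiabatic rise: ΔT = η γ̇² t_res / (ρ cp) = 1266·(50.1722)²·46.7197 / (1312·2295) = 49.4474 K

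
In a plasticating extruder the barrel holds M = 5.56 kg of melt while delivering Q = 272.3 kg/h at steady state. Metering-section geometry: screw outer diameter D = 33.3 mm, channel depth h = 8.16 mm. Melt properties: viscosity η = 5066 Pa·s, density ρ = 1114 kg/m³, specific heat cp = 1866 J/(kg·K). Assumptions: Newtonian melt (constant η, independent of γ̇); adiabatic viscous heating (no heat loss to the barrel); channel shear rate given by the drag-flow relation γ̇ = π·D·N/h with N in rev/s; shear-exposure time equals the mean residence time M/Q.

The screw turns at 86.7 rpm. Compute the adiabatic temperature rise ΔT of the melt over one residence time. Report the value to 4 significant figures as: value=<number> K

Convert throughput: Q = 272.3 kg/h = 272.3/3600 = 0.0756389 kg/s
Mean residence time: t_res = M/Q_s = 5.56 kg / 0.0756389 kg/s = 73.5072 s
D = 33.3 mm = 0.0333 m;  h = 8.16 mm = 0.00816 m;  N = 86.7 rpm / 60 = 1.445 rev/s
γ̇ = π D N / h = (π)(0.0333)(1.445) / 0.00816 = 18.5256 s⁻¹
Adiabatic rise: ΔT = η γ̇² t_res / (ρ cp) = 5066·(18.5256)²·73.5072 / (1114·1866) = 61.4811 K

value=61.48 K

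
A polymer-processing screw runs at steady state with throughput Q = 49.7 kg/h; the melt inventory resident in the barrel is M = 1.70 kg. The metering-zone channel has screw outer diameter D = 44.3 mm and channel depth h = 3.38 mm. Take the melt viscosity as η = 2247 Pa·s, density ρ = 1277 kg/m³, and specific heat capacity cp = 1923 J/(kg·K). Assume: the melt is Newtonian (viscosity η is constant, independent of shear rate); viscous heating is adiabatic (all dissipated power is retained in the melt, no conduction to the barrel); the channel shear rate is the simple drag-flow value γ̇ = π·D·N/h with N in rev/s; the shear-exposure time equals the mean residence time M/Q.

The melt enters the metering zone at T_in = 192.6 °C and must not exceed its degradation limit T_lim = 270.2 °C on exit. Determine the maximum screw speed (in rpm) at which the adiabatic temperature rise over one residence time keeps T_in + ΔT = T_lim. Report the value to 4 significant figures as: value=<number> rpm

value=38.24 rpm

Q_s = Q / 3600 = 49.7 / 3600 = 0.0138056 kg/s
t_res = M / Q_s = 1.70 ÷ 0.0138056 = 123.139 s
D = 44.3 mm = 0.0443 m;  h = 3.38 mm = 0.00338 m
Allowable rise: ΔT_a = T_lim − T_in = 270.2 − 192.6 = 77.6 K
γ̇_max² = ΔT_a·ρ·cp / (η·t_res) = [77.6 × 1277 × 1923] / [2247 × 123.139] = 688.706 s⁻²
Take the square root: γ̇_max = √(688.706) = 26.2432 s⁻¹
Solve γ̇ = πDN/h for N: N_max = γ̇_max·h/(π·D) = 26.2432 × 0.00338 / (π × 0.0443) = 0.637353 rev/s = 38.2412 rpm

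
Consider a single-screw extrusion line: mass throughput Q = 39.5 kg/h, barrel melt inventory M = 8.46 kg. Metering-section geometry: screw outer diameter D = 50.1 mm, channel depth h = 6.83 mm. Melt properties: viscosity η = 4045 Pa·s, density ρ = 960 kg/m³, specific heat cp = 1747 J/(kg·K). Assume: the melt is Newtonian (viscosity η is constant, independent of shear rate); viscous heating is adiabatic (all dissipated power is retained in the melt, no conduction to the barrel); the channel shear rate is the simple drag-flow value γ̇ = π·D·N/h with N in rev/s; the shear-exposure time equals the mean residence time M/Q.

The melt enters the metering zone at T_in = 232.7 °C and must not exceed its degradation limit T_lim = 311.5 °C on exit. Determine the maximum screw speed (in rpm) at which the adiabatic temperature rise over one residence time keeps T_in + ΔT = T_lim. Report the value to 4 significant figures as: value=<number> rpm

value=16.95 rpm

Convert throughput: Q = 39.5 kg/h = 39.5/3600 = 0.0109722 kg/s
Mean residence time: t_res = M/Q_s = 8.46 kg / 0.0109722 kg/s = 771.038 s
Geometry in SI: D = 50.1 mm → 0.0501 m, h = 6.83 mm → 0.00683 m
ΔT_a = T_lim − T_in = 311.5 °C − 232.7 °C = 78.8 K
γ̇_max² = ΔT_a·ρ·cp/(η·t_res) = 78.8·960·1747/(4045·771.038) = 42.3737 s⁻²
γ̇_max = sqrt(42.3737) = 6.50951 s⁻¹
N_max = γ̇_max·h / (π·D) = 6.50951 · 0.00683 / (π · 0.0501) = 0.282476 rev/s = 16.9485 rpm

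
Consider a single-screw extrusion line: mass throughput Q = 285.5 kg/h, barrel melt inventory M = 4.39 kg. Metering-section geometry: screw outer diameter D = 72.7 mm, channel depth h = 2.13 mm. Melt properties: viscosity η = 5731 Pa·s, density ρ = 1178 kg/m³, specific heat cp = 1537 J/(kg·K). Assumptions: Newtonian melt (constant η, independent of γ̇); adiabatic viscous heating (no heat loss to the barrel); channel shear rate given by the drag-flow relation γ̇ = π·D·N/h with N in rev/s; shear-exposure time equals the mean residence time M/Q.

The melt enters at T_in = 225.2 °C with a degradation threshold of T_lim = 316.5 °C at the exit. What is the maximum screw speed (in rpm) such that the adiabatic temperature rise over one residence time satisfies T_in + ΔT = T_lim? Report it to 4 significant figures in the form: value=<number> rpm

Throughput in SI: Q_s = 285.5 kg/h ÷ 3600 s/h = 0.0793056 kg/s
t_res = M / Q_s = 4.39 / 0.0793056 = 55.3555 s
Geometry in SI: D = 72.7 mm → 0.0727 m, h = 2.13 mm → 0.00213 m
ΔT_a = T_lim − T_in = 316.5 °C − 225.2 °C = 91.3 K
Invert ΔT = ηγ̇²t_res/(ρcp) for γ̇: γ̇_max² = ΔT_a ρ cp / (η t_res) = 91.3·1178·1537 / (5731·55.3555) = 521.073 s⁻²
γ̇_max = sqrt(521.073) = 22.827 s⁻¹
N_max = γ̇_max h / (πD) = 22.827·0.00213/(π·0.0727) = 0.212885 rev/s → ×60 = 12.7731 rpm

value=12.77 rpm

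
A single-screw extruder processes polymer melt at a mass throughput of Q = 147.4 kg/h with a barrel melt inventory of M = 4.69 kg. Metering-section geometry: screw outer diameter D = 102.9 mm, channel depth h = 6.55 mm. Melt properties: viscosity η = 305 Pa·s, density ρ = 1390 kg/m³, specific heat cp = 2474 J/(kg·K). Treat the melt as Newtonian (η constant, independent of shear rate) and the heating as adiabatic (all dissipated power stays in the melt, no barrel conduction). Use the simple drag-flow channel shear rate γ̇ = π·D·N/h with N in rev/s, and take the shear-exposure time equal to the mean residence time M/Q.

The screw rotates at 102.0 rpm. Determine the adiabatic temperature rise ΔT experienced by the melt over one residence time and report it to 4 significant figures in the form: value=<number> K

value=71.52 K

Q_s = Q / 3600 = 147.4 / 3600 = 0.0409444 kg/s
Mean residence time: t_res = M/Q_s = 4.69 kg / 0.0409444 kg/s = 114.545 s
Convert to SI: D = 0.1029 m, h = 0.00655 m, N = 102.0/60 = 1.7 rev/s
γ̇ = π·D·N / h = π · 0.1029 · 1.7 / 0.00655 = 83.9021 s⁻¹
Adiabatic rise: ΔT = η γ̇² t_res / (ρ cp) = 305·(83.9021)²·114.545 / (1390·2474) = 71.5169 K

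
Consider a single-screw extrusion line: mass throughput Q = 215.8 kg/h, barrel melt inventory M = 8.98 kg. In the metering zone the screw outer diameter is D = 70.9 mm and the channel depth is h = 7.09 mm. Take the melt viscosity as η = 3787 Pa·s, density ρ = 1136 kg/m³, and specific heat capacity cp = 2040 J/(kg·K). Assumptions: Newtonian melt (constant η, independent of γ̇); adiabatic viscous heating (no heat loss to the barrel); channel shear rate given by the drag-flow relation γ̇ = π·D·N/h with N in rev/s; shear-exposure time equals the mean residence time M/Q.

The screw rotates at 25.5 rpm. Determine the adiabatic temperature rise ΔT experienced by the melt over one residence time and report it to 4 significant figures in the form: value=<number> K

value=43.64 K

Convert throughput: Q = 215.8 kg/h = 215.8/3600 = 0.0599444 kg/s
t_res = M / Q_s = 8.98 / 0.0599444 = 149.805 s
Geometry in metres: D = 70.9 mm → 0.0709 m, h = 7.09 mm → 0.00709 m; screw speed N = 25.5 rpm = 0.425 rev/s
γ̇ = π·D·N / h = π · 0.0709 · 0.425 / 0.00709 = 13.3518 s⁻¹
ΔT = η·γ̇²·t_res/(ρ·cp) = [3787 × 13.3518² × 149.805] / [1136 × 2040] = 43.6407 K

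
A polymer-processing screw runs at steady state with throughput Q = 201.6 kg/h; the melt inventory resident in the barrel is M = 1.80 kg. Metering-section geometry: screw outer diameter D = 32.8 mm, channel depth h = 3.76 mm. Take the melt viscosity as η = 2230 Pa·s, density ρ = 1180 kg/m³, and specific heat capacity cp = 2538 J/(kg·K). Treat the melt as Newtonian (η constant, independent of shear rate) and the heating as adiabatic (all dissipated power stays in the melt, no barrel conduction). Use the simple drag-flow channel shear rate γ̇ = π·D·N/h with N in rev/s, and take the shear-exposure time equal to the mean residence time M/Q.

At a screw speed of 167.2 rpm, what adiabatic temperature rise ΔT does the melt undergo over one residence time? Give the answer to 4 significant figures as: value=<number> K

value=139.6 K

Convert throughput: Q = 201.6 kg/h = 201.6/3600 = 0.056 kg/s
t_res = M / Q_s = 1.80 ÷ 0.056 = 32.1429 s
Convert to SI: D = 0.0328 m, h = 0.00376 m, N = 167.2/60 = 2.78667 rev/s
γ̇ = π D N / h = (π)(0.0328)(2.78667) / 0.00376 = 76.3697 s⁻¹
ΔT = η·γ̇²·t_res / (ρ·cp) = 2230 · (76.3697)² · 32.1429 / (1180 · 2538) = 139.591 K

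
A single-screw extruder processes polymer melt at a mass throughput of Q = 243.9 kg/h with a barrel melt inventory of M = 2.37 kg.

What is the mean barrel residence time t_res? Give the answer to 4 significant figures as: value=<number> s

Convert throughput: Q = 243.9 kg/h = 243.9/3600 = 0.06775 kg/s
Mean residence time: t_res = M/Q_s = 2.37 kg / 0.06775 kg/s = 34.9815 s

value=34.98 s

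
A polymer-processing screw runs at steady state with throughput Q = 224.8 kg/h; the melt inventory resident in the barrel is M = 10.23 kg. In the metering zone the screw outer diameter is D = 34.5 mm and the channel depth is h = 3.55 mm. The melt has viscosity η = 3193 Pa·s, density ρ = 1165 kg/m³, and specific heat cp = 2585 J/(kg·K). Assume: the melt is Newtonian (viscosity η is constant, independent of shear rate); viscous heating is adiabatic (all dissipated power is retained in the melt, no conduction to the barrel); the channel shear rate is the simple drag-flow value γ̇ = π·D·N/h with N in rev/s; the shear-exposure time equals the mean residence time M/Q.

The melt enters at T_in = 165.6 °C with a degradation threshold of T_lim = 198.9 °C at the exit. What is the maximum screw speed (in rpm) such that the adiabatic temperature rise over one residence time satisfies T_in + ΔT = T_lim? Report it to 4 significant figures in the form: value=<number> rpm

Convert throughput: Q = 224.8 kg/h = 224.8/3600 = 0.0624444 kg/s
t_res = M / Q_s = 10.23 ÷ 0.0624444 = 163.826 s
Geometry in SI: D = 34.5 mm → 0.0345 m, h = 3.55 mm → 0.00355 m
ΔT_a = T_lim − T_in = 198.9 °C − 165.6 °C = 33.3 K
γ̇_max² = ΔT_a·ρ·cp/(η·t_res) = 33.3·1165·2585/(3193·163.826) = 191.712 s⁻²
Take the square root: γ̇_max = √(191.712) = 13.846 s⁻¹
N_max = γ̇_max h / (πD) = 13.846·0.00355/(π·0.0345) = 0.453507 rev/s → ×60 = 27.2104 rpm

value=27.21 rpm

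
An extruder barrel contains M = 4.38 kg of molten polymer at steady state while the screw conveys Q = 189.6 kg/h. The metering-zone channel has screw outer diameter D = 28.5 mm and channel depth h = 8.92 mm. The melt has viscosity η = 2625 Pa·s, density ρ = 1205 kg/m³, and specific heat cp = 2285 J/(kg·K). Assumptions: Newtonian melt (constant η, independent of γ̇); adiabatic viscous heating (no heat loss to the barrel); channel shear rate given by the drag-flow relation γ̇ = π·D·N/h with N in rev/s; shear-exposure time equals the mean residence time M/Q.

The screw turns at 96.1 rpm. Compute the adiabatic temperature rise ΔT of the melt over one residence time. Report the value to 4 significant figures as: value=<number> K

value=20.49 K

Convert throughput: Q = 189.6 kg/h = 189.6/3600 = 0.0526667 kg/s
t_res = M / Q_s = 4.38 / 0.0526667 = 83.1646 s
Convert to SI: D = 0.0285 m, h = 0.00892 m, N = 96.1/60 = 1.60167 rev/s
γ̇ = π·D·N / h = π · 0.0285 · 1.60167 / 0.00892 = 16.0769 s⁻¹
ΔT = η·γ̇²·t_res/(ρ·cp) = [2625 × 16.0769² × 83.1646] / [1205 × 2285] = 20.4927 K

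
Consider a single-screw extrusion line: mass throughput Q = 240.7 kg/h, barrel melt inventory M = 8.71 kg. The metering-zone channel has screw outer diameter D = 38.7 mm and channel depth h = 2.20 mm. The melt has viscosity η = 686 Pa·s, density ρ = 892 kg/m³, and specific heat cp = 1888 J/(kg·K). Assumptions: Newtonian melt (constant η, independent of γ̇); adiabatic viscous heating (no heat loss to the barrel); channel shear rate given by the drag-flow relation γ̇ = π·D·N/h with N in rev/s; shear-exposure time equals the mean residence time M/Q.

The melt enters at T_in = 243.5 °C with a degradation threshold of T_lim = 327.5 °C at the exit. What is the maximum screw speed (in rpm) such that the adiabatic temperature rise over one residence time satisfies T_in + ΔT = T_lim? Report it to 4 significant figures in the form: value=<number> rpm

Convert throughput: Q = 240.7 kg/h = 240.7/3600 = 0.0668611 kg/s
t_res = M / Q_s = 8.71 / 0.0668611 = 130.27 s
Convert to metres: D = 0.0387 m, h = 0.0022 m
Allowable rise: ΔT_a = T_lim − T_in = 327.5 − 243.5 = 84 K
Invert ΔT = ηγ̇²t_res/(ρcp) for γ̇: γ̇_max² = ΔT_a ρ cp / (η t_res) = 84·892·1888 / (686·130.27) = 1582.99 s⁻²
Take the square root: γ̇_max = √(1582.99) = 39.7868 s⁻¹
N_max = γ̇_max·h / (π·D) = 39.7868 · 0.0022 / (π · 0.0387) = 0.719947 rev/s = 43.1968 rpm

value=43.20 rpm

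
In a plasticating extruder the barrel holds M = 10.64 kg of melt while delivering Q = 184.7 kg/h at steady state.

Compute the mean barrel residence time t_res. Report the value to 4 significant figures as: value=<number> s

value=207.4 s

Throughput in SI: Q_s = 184.7 kg/h ÷ 3600 s/h = 0.0513056 kg/s
t_res = M / Q_s = 10.64 / 0.0513056 = 207.385 s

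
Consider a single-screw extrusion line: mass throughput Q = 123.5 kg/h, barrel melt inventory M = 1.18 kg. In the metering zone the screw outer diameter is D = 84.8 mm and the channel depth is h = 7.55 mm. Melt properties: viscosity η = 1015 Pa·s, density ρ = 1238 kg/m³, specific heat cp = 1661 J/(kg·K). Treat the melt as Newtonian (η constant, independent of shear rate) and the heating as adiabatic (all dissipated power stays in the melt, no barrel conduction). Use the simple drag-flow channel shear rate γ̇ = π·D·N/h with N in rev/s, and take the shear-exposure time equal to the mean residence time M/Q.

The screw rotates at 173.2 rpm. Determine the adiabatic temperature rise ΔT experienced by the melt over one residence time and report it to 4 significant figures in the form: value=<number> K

value=176.2 K

Q_s = Q / 3600 = 123.5 / 3600 = 0.0343056 kg/s
Mean residence time: t_res = M/Q_s = 1.18 kg / 0.0343056 kg/s = 34.3968 s
Geometry in metres: D = 84.8 mm → 0.0848 m, h = 7.55 mm → 0.00755 m; screw speed N = 173.2 rpm = 2.88667 rev/s
γ̇ = π D N / h = (π)(0.0848)(2.88667) / 0.00755 = 101.858 s⁻¹
ΔT = η·γ̇²·t_res / (ρ·cp) = 1015 · (101.858)² · 34.3968 / (1238 · 1661) = 176.151 K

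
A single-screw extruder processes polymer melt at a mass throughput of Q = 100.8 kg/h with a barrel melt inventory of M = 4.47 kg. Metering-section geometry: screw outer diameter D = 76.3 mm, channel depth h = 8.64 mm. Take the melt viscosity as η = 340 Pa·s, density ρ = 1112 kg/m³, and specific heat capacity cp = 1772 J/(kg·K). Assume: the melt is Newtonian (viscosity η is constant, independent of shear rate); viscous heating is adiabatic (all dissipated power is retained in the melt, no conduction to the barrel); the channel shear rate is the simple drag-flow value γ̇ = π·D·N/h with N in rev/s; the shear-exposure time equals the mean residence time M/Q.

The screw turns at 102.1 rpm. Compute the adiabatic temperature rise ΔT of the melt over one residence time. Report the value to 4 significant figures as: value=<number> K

value=61.39 K

Convert throughput: Q = 100.8 kg/h = 100.8/3600 = 0.028 kg/s
t_res = M / Q_s = 4.47 / 0.028 = 159.643 s
Geometry in metres: D = 76.3 mm → 0.0763 m, h = 8.64 mm → 0.00864 m; screw speed N = 102.1 rpm = 1.70167 rev/s
γ̇ = π D N / h = (π)(0.0763)(1.70167) / 0.00864 = 47.2101 s⁻¹
Adiabatic rise: ΔT = η γ̇² t_res / (ρ cp) = 340·(47.2101)²·159.643 / (1112·1772) = 61.3946 K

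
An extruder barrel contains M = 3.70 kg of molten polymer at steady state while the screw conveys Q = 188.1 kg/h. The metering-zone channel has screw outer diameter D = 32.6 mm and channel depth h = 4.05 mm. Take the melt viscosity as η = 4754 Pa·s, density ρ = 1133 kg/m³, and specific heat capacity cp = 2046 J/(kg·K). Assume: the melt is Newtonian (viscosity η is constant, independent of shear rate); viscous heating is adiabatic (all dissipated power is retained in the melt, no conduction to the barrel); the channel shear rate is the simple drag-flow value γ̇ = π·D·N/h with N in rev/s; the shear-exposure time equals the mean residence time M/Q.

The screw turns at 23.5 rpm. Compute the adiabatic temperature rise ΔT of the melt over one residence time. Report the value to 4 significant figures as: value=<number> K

value=14.25 K

Q_s = Q / 3600 = 188.1 / 3600 = 0.05225 kg/s
t_res = M / Q_s = 3.70 ÷ 0.05225 = 70.8134 s
Convert to SI: D = 0.0326 m, h = 0.00405 m, N = 23.5/60 = 0.391667 rev/s
Shear rate: γ̇ = πDN/h = π·0.0326·0.391667/0.00405 = 9.90442 s⁻¹
Adiabatic rise: ΔT = η γ̇² t_res / (ρ cp) = 4754·(9.90442)²·70.8134 / (1133·2046) = 14.2461 K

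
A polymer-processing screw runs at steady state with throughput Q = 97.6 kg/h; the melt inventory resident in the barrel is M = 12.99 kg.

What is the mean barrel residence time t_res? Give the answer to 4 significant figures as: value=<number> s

Throughput in SI: Q_s = 97.6 kg/h ÷ 3600 s/h = 0.0271111 kg/s
Mean residence time: t_res = M/Q_s = 12.99 kg / 0.0271111 kg/s = 479.139 s

value=479.1 s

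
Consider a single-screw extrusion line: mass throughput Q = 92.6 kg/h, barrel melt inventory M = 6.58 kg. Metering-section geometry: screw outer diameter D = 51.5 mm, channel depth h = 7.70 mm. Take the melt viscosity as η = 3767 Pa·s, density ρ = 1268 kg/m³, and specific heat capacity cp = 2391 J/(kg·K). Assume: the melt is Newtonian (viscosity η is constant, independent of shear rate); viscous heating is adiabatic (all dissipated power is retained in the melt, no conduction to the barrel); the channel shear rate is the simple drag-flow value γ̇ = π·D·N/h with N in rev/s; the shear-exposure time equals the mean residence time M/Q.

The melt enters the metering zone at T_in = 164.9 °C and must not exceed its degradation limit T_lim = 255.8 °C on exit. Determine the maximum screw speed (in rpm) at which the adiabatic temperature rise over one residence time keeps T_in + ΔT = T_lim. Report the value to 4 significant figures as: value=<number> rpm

value=48.29 rpm

Convert throughput: Q = 92.6 kg/h = 92.6/3600 = 0.0257222 kg/s
t_res = M / Q_s = 6.58 ÷ 0.0257222 = 255.81 s
Convert to metres: D = 0.0515 m, h = 0.0077 m
Allowable rise: ΔT_a = T_lim − T_in = 255.8 − 164.9 = 90.9 K
γ̇_max² = ΔT_a·ρ·cp / (η·t_res) = [90.9 × 1268 × 2391] / [3767 × 255.81] = 285.989 s⁻²
γ̇_max = sqrt(285.989) = 16.9112 s⁻¹
N_max = γ̇_max h / (πD) = 16.9112·0.0077/(π·0.0515) = 0.804838 rev/s → ×60 = 48.2903 rpm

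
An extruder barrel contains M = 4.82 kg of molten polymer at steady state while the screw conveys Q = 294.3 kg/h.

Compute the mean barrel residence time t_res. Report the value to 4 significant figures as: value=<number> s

value=58.96 s

Convert throughput: Q = 294.3 kg/h = 294.3/3600 = 0.08175 kg/s
t_res = M / Q_s = 4.82 / 0.08175 = 58.9602 s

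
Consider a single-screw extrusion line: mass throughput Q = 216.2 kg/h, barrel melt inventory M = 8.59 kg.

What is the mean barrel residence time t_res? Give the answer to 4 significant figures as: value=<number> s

value=143.0 s

Convert throughput: Q = 216.2 kg/h = 216.2/3600 = 0.0600556 kg/s
Mean residence time: t_res = M/Q_s = 8.59 kg / 0.0600556 kg/s = 143.034 s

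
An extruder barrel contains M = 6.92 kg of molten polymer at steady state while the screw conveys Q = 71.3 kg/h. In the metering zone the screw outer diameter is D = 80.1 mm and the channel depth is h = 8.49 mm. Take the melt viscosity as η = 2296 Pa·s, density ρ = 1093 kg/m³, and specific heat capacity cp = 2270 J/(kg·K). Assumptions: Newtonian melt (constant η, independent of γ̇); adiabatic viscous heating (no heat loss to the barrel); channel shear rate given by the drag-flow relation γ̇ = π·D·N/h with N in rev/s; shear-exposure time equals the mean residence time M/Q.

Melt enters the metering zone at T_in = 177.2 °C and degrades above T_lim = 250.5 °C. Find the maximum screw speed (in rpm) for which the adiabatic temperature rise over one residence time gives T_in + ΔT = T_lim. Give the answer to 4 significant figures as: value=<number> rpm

Throughput in SI: Q_s = 71.3 kg/h ÷ 3600 s/h = 0.0198056 kg/s
Mean residence time: t_res = M/Q_s = 6.92 kg / 0.0198056 kg/s = 349.397 s
Geometry in SI: D = 80.1 mm → 0.0801 m, h = 8.49 mm → 0.00849 m
ΔT_a = T_lim − T_in = 250.5 − 177.2 = 73.3 K
γ̇_max² = ΔT_a·ρ·cp/(η·t_res) = 73.3·1093·2270/(2296·349.397) = 226.704 s⁻²
γ̇_max = √226.704 = 15.0567 s⁻¹
Solve γ̇ = πDN/h for N: N_max = γ̇_max·h/(π·D) = 15.0567 × 0.00849 / (π × 0.0801) = 0.50799 rev/s = 30.4794 rpm

value=30.48 rpm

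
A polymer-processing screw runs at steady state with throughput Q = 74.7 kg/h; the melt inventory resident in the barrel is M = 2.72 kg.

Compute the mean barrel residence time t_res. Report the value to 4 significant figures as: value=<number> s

value=131.1 s

Throughput in SI: Q_s = 74.7 kg/h ÷ 3600 s/h = 0.02075 kg/s
t_res = M / Q_s = 2.72 / 0.02075 = 131.084 s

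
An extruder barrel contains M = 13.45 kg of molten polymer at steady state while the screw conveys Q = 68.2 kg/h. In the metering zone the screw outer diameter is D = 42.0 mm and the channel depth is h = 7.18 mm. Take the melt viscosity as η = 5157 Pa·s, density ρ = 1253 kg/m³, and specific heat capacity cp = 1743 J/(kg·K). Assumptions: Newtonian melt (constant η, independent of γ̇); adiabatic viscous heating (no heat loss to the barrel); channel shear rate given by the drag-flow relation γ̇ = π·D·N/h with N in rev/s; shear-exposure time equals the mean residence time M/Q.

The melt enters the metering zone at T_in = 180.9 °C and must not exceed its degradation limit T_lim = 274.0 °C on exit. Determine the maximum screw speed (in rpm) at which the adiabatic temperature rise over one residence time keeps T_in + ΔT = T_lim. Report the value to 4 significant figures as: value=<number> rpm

value=24.33 rpm

Q_s = Q / 3600 = 68.2 / 3600 = 0.0189444 kg/s
Mean residence time: t_res = M/Q_s = 13.45 kg / 0.0189444 kg/s = 709.971 s
D = 42.0 mm = 0.042 m;  h = 7.18 mm = 0.00718 m
ΔT_a = T_lim − T_in = 274.0 − 180.9 = 93.1 K
γ̇_max² = ΔT_a·ρ·cp / (η·t_res) = [93.1 × 1253 × 1743] / [5157 × 709.971] = 55.5342 s⁻²
γ̇_max = √55.5342 = 7.45213 s⁻¹
N_max = γ̇_max·h / (π·D) = 7.45213 · 0.00718 / (π · 0.042) = 0.405514 rev/s = 24.3308 rpm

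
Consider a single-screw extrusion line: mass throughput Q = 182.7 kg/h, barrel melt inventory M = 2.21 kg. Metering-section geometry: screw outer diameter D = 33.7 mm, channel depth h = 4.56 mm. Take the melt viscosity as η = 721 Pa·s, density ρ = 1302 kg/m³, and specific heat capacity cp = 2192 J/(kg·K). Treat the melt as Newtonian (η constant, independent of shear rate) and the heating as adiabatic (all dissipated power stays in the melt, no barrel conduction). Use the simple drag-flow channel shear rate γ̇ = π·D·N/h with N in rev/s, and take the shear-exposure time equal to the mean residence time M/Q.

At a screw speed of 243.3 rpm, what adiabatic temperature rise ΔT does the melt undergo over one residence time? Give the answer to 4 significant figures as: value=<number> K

value=97.51 K

Convert throughput: Q = 182.7 kg/h = 182.7/3600 = 0.05075 kg/s
t_res = M / Q_s = 2.21 / 0.05075 = 43.5468 s
D = 33.7 mm = 0.0337 m;  h = 4.56 mm = 0.00456 m;  N = 243.3 rpm / 60 = 4.055 rev/s
γ̇ = π·D·N / h = π · 0.0337 · 4.055 / 0.00456 = 94.1468 s⁻¹
ΔT = η·γ̇²·t_res/(ρ·cp) = [721 × 94.1468² × 43.5468] / [1302 × 2192] = 97.5105 K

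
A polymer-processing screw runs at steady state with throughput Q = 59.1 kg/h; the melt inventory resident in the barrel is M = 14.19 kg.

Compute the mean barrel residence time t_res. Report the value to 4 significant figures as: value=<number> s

Q_s = Q / 3600 = 59.1 / 3600 = 0.0164167 kg/s
t_res = M / Q_s = 14.19 / 0.0164167 = 864.365 s

value=864.4 s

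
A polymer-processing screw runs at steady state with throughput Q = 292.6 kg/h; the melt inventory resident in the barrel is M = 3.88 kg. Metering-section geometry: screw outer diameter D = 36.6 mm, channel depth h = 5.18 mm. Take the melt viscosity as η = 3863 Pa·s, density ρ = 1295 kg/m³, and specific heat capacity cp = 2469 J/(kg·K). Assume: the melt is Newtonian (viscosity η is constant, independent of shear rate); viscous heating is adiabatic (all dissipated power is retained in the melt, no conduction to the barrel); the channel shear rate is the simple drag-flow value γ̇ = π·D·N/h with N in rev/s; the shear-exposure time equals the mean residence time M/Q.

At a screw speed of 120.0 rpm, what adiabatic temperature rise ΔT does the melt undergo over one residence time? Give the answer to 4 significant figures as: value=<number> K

value=113.7 K

Convert throughput: Q = 292.6 kg/h = 292.6/3600 = 0.0812778 kg/s
t_res = M / Q_s = 3.88 / 0.0812778 = 47.7375 s
D = 36.6 mm = 0.0366 m;  h = 5.18 mm = 0.00518 m;  N = 120.0 rpm / 60 = 2 rev/s
Shear rate: γ̇ = πDN/h = π·0.0366·2/0.00518 = 44.3947 s⁻¹
Adiabatic rise: ΔT = η γ̇² t_res / (ρ cp) = 3863·(44.3947)²·47.7375 / (1295·2469) = 113.673 K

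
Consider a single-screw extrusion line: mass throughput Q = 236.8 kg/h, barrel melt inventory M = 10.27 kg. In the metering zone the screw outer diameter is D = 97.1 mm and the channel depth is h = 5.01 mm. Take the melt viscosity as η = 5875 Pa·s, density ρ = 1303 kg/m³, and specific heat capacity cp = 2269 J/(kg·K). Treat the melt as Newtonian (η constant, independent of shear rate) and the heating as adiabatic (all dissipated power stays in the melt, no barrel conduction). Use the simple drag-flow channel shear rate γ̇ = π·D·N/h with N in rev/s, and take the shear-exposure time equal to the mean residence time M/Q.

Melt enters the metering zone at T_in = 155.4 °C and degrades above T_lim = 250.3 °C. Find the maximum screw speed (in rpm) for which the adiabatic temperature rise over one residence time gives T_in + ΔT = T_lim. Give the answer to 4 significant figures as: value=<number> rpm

value=17.23 rpm

Throughput in SI: Q_s = 236.8 kg/h ÷ 3600 s/h = 0.0657778 kg/s
t_res = M / Q_s = 10.27 / 0.0657778 = 156.132 s
Convert to metres: D = 0.0971 m, h = 0.00501 m
ΔT_a = T_lim − T_in = 250.3 − 155.4 = 94.9 K
γ̇_max² = ΔT_a·ρ·cp / (η·t_res) = [94.9 × 1303 × 2269] / [5875 × 156.132] = 305.876 s⁻²
Take the square root: γ̇_max = √(305.876) = 17.4893 s⁻¹
N_max = γ̇_max h / (πD) = 17.4893·0.00501/(π·0.0971) = 0.287238 rev/s → ×60 = 17.2343 rpm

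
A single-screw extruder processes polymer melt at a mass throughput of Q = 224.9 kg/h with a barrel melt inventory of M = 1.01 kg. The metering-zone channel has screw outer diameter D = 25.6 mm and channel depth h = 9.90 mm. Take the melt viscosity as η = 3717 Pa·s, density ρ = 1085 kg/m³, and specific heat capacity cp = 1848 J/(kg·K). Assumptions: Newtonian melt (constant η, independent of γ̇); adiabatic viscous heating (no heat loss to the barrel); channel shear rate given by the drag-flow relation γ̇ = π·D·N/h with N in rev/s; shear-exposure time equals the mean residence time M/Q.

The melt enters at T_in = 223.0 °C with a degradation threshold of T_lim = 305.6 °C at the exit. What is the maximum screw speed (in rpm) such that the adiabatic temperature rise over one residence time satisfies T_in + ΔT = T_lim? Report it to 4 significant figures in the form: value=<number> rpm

value=387.7 rpm

Convert throughput: Q = 224.9 kg/h = 224.9/3600 = 0.0624722 kg/s
t_res = M / Q_s = 1.01 / 0.0624722 = 16.1672 s
D = 25.6 mm = 0.0256 m;  h = 9.90 mm = 0.0099 m
Allowable rise: ΔT_a = T_lim − T_in = 305.6 − 223.0 = 82.6 K
Invert ΔT = ηγ̇²t_res/(ρcp) for γ̇: γ̇_max² = ΔT_a ρ cp / (η t_res) = 82.6·1085·1848 / (3717·16.1672) = 2756.04 s⁻²
Take the square root: γ̇_max = √(2756.04) = 52.498 s⁻¹
N_max = γ̇_max·h / (π·D) = 52.498 · 0.0099 / (π · 0.0256) = 6.46231 rev/s = 387.739 rpm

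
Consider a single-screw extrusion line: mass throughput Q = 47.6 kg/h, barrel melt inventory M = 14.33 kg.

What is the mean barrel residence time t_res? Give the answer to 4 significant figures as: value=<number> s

Convert throughput: Q = 47.6 kg/h = 47.6/3600 = 0.0132222 kg/s
Mean residence time: t_res = M/Q_s = 14.33 kg / 0.0132222 kg/s = 1083.78 s

value=1084. s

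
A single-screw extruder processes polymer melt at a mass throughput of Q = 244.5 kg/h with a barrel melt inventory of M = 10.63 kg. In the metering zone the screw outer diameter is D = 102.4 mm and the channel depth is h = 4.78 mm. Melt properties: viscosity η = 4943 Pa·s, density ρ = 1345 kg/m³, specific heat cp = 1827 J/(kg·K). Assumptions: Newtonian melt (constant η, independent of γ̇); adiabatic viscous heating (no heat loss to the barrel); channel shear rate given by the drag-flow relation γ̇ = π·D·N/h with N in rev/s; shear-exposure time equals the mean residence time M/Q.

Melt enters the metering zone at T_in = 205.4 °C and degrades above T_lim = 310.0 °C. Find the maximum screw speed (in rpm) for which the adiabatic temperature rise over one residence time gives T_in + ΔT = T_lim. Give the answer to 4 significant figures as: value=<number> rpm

value=16.25 rpm

Q_s = Q / 3600 = 244.5 / 3600 = 0.0679167 kg/s
t_res = M / Q_s = 10.63 / 0.0679167 = 156.515 s
Convert to metres: D = 0.1024 m, h = 0.00478 m
Allowable rise: ΔT_a = T_lim − T_in = 310.0 − 205.4 = 104.6 K
Invert ΔT = ηγ̇²t_res/(ρcp) for γ̇: γ̇_max² = ΔT_a ρ cp / (η t_res) = 104.6·1345·1827 / (4943·156.515) = 332.235 s⁻²
γ̇_max = √332.235 = 18.2273 s⁻¹
N_max = γ̇_max·h / (π·D) = 18.2273 · 0.00478 / (π · 0.1024) = 0.270832 rev/s = 16.2499 rpm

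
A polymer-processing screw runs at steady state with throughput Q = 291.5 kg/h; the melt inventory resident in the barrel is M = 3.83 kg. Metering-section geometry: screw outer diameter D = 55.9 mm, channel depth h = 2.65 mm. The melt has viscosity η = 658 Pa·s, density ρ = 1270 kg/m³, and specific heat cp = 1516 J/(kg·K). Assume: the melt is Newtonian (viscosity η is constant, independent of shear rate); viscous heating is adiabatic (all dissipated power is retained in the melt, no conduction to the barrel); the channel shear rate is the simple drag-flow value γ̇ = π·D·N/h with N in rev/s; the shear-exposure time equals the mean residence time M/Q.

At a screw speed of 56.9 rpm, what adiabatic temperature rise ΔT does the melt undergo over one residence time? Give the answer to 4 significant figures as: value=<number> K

Q_s = Q / 3600 = 291.5 / 3600 = 0.0809722 kg/s
Mean residence time: t_res = M/Q_s = 3.83 kg / 0.0809722 kg/s = 47.3002 s
D = 55.9 mm = 0.0559 m;  h = 2.65 mm = 0.00265 m;  N = 56.9 rpm / 60 = 0.948333 rev/s
γ̇ = π·D·N / h = π · 0.0559 · 0.948333 / 0.00265 = 62.8459 s⁻¹
ΔT = η·γ̇²·t_res / (ρ·cp) = 658 · (62.8459)² · 47.3002 / (1270 · 1516) = 63.8468 K

value=63.85 K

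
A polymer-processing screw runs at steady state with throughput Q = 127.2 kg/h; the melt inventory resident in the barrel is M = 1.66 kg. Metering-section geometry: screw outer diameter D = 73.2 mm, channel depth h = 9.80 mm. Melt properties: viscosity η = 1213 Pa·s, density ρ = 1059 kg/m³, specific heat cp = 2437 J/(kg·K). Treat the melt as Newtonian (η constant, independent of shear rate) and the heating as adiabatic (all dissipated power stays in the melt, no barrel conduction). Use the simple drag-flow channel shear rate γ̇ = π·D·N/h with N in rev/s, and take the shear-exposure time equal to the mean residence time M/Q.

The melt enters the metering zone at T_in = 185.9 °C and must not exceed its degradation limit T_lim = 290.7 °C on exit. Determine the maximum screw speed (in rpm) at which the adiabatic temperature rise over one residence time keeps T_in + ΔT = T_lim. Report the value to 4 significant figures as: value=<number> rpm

Convert throughput: Q = 127.2 kg/h = 127.2/3600 = 0.0353333 kg/s
Mean residence time: t_res = M/Q_s = 1.66 kg / 0.0353333 kg/s = 46.9811 s
Geometry in SI: D = 73.2 mm → 0.0732 m, h = 9.80 mm → 0.0098 m
ΔT_a = T_lim − T_in = 290.7 − 185.9 = 104.8 K
γ̇_max² = ΔT_a·ρ·cp/(η·t_res) = 104.8·1059·2437/(1213·46.9811) = 4746.01 s⁻²
γ̇_max = sqrt(4746.01) = 68.8913 s⁻¹
N_max = γ̇_max h / (πD) = 68.8913·0.0098/(π·0.0732) = 2.93582 rev/s → ×60 = 176.149 rpm

value=176.1 rpm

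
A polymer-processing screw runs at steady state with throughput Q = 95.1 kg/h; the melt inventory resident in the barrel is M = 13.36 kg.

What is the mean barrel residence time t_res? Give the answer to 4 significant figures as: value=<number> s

Convert throughput: Q = 95.1 kg/h = 95.1/3600 = 0.0264167 kg/s
t_res = M / Q_s = 13.36 ÷ 0.0264167 = 505.741 s

value=505.7 s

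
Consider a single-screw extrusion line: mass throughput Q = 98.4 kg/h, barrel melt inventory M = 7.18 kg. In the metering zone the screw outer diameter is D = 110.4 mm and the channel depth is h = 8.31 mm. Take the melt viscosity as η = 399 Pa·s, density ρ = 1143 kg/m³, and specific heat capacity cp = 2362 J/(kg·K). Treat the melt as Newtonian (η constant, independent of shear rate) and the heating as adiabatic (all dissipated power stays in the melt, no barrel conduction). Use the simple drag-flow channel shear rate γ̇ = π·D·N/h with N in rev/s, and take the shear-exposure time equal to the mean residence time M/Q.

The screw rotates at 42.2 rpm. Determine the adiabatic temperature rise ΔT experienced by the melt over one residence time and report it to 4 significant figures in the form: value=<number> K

value=33.45 K

Convert throughput: Q = 98.4 kg/h = 98.4/3600 = 0.0273333 kg/s
Mean residence time: t_res = M/Q_s = 7.18 kg / 0.0273333 kg/s = 262.683 s
Geometry in metres: D = 110.4 mm → 0.1104 m, h = 8.31 mm → 0.00831 m; screw speed N = 42.2 rpm = 0.703333 rev/s
Shear rate: γ̇ = πDN/h = π·0.1104·0.703333/0.00831 = 29.3548 s⁻¹
ΔT = η·γ̇²·t_res/(ρ·cp) = [399 × 29.3548² × 262.683] / [1143 × 2362] = 33.4531 K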